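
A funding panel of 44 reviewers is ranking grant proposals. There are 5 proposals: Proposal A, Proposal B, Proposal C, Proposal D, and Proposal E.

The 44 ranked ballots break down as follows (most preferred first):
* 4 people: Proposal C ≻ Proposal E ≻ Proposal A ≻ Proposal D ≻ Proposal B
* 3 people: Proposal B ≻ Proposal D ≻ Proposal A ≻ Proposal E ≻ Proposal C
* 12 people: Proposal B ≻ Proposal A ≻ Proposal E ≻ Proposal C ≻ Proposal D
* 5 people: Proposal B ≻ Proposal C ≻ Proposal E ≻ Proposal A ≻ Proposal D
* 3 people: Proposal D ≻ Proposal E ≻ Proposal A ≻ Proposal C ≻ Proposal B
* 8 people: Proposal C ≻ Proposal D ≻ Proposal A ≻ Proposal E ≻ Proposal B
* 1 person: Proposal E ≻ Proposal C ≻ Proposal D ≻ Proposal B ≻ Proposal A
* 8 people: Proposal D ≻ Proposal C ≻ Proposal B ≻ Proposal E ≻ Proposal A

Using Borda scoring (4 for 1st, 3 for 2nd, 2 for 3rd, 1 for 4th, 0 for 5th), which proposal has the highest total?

Proposal C

Proposal A: 4×2 + 3×2 + 12×3 + 5×1 + 3×2 + 8×2 + 1×0 + 8×0 = 77
Proposal B: 4×0 + 3×4 + 12×4 + 5×4 + 3×0 + 8×0 + 1×1 + 8×2 = 97
Proposal C: 4×4 + 3×0 + 12×1 + 5×3 + 3×1 + 8×4 + 1×3 + 8×3 = 105
Proposal D: 4×1 + 3×3 + 12×0 + 5×0 + 3×4 + 8×3 + 1×2 + 8×4 = 83
Proposal E: 4×3 + 3×1 + 12×2 + 5×2 + 3×3 + 8×1 + 1×4 + 8×1 = 78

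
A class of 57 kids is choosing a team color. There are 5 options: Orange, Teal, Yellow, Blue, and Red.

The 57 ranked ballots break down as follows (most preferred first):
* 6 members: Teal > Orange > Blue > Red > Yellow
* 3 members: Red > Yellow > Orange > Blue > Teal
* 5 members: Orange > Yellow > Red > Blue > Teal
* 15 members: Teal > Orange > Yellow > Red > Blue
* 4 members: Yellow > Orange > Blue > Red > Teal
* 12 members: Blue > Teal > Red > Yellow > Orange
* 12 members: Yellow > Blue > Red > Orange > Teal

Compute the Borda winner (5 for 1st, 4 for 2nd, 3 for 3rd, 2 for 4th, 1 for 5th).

Yellow

Orange: 6×4 + 3×3 + 5×5 + 15×4 + 4×4 + 12×1 + 12×2 = 170
Teal: 6×5 + 3×1 + 5×1 + 15×5 + 4×1 + 12×4 + 12×1 = 177
Yellow: 6×1 + 3×4 + 5×4 + 15×3 + 4×5 + 12×2 + 12×5 = 187
Blue: 6×3 + 3×2 + 5×2 + 15×1 + 4×3 + 12×5 + 12×4 = 169
Red: 6×2 + 3×5 + 5×3 + 15×2 + 4×2 + 12×3 + 12×3 = 152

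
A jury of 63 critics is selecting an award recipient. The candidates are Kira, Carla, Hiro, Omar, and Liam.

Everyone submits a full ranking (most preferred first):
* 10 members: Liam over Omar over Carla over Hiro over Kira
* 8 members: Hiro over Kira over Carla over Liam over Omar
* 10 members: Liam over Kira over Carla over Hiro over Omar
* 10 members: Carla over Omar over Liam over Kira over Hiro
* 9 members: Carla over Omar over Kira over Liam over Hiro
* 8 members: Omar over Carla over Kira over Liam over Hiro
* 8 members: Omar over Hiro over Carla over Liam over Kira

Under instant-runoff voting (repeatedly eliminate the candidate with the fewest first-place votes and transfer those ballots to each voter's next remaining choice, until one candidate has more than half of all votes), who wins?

Round 1: Kira 0, Carla 19, Hiro 8, Omar 16, Liam 20. Kira eliminated.
Round 2: Carla 19, Hiro 8, Omar 16, Liam 20. Hiro eliminated.
Round 3: Carla 27, Omar 16, Liam 20. Omar eliminated.
Round 4: Carla 43, Liam 20. Carla has a majority (≥32).

Carla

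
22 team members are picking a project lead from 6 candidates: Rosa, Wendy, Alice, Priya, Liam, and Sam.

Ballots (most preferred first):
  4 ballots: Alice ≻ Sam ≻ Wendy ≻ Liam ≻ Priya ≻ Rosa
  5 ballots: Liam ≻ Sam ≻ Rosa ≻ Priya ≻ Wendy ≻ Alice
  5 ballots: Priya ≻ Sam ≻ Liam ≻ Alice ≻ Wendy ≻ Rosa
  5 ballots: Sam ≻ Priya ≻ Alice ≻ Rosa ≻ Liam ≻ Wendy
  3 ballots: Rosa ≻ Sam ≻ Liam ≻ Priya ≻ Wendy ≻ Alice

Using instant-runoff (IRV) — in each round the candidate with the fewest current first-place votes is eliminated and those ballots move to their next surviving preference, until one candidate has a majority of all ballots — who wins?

Sam

Round 1: Rosa 3, Wendy 0, Alice 4, Priya 5, Liam 5, Sam 5. Wendy eliminated.
Round 2: Rosa 3, Alice 4, Priya 5, Liam 5, Sam 5. Rosa eliminated.
Round 3: Alice 4, Priya 5, Liam 5, Sam 8. Alice eliminated.
Round 4: Priya 5, Liam 5, Sam 12. Sam has a majority (≥12).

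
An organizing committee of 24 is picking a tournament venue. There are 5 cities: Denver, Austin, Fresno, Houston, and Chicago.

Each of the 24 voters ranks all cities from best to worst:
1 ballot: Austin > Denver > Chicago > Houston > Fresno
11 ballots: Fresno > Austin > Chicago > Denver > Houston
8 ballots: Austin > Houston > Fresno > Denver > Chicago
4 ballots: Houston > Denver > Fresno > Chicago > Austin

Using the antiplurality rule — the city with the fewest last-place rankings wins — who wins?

Denver

Last-place votes: Denver 0, Austin 4, Fresno 1, Houston 11, Chicago 8.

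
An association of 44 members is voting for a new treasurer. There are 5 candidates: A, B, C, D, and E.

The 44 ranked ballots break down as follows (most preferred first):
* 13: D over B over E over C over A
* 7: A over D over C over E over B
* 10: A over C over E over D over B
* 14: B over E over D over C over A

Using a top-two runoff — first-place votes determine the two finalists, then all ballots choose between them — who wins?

B

Round 1 first-place votes: A 17, B 14, C 0, D 13, E 0. A and B advance.
Runoff: A is ranked above B on 17 ballots, B above A on 27.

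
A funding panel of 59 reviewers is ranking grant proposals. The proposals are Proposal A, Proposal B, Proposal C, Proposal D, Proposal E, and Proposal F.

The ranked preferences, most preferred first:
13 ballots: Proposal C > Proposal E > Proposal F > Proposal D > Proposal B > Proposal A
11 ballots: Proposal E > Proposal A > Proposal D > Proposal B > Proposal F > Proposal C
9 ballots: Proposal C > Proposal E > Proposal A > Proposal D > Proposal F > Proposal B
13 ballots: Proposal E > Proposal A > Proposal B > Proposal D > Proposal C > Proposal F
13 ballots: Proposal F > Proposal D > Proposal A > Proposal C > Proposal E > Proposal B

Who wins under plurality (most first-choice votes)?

Proposal E

First-place votes: Proposal A 0, Proposal B 0, Proposal C 22, Proposal D 0, Proposal E 24, Proposal F 13.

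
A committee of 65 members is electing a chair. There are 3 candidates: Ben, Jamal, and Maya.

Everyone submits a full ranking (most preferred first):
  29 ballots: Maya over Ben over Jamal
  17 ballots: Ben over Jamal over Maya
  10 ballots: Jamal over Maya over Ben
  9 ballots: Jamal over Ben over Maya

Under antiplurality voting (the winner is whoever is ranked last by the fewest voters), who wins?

Ben

Last-place votes: Ben 10, Jamal 29, Maya 26.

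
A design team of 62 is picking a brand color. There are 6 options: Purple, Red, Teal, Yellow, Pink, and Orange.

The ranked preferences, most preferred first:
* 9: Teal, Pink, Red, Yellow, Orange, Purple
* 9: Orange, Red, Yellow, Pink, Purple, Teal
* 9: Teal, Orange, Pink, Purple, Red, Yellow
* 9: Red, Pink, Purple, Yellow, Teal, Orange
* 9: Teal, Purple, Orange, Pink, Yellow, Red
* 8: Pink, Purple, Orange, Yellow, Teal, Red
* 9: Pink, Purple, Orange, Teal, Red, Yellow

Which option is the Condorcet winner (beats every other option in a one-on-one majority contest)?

Pink vs Purple: 53–9
Pink vs Red: 44–18
Pink vs Teal: 35–27
Pink vs Yellow: 53–9
Pink vs Orange: 35–27
Pink beats every other option.

Pink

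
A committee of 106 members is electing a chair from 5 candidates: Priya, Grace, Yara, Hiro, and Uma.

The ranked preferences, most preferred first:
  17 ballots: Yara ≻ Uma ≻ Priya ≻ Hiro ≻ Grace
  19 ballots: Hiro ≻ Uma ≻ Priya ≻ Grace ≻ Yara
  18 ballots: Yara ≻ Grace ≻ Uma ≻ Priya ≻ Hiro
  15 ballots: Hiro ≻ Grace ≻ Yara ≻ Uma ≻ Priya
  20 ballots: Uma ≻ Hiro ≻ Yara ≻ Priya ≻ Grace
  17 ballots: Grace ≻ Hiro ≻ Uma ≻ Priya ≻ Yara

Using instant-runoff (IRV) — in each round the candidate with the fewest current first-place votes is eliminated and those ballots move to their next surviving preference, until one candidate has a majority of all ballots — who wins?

Hiro

Round 1: Priya 0, Grace 17, Yara 35, Hiro 34, Uma 20. Priya eliminated.
Round 2: Grace 17, Yara 35, Hiro 34, Uma 20. Grace eliminated.
Round 3: Yara 35, Hiro 51, Uma 20. Uma eliminated.
Round 4: Yara 35, Hiro 71. Hiro has a majority (≥54).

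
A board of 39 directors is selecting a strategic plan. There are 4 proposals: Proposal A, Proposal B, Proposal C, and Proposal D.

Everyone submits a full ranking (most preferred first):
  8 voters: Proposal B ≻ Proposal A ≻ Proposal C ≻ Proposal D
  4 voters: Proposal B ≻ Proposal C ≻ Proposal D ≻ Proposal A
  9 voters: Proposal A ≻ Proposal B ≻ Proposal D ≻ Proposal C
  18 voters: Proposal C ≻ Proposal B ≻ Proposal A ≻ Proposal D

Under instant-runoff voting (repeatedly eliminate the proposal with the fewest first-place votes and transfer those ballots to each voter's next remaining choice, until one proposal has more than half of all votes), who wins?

Proposal B

Round 1: Proposal A 9, Proposal B 12, Proposal C 18, Proposal D 0. Proposal D eliminated.
Round 2: Proposal A 9, Proposal B 12, Proposal C 18. Proposal A eliminated.
Round 3: Proposal B 21, Proposal C 18. Proposal B has a majority (≥20).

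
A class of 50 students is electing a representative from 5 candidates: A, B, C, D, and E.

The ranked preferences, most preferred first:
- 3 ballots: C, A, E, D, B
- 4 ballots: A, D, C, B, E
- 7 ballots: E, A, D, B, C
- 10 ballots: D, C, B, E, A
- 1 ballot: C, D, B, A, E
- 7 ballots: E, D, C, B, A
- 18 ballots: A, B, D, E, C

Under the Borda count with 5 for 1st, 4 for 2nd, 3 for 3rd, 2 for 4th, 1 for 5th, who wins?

A: 3×4 + 4×5 + 7×4 + 10×1 + 1×2 + 7×1 + 18×5 = 169
B: 3×1 + 4×2 + 7×2 + 10×3 + 1×3 + 7×2 + 18×4 = 144
C: 3×5 + 4×3 + 7×1 + 10×4 + 1×5 + 7×3 + 18×1 = 118
D: 3×2 + 4×4 + 7×3 + 10×5 + 1×4 + 7×4 + 18×3 = 179
E: 3×3 + 4×1 + 7×5 + 10×2 + 1×1 + 7×5 + 18×2 = 140

D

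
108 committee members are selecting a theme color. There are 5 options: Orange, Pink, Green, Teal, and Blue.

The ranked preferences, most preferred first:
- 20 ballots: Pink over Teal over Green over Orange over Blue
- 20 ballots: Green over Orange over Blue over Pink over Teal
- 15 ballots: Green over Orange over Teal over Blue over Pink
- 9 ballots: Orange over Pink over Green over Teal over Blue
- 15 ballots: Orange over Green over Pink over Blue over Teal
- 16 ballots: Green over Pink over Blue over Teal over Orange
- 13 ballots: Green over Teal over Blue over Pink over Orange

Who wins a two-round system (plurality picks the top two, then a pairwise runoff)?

Green

Round 1 first-place votes: Orange 24, Pink 20, Green 64, Teal 0, Blue 0. Green and Orange advance.
Runoff: Green is ranked above Orange on 84 ballots, Orange above Green on 24.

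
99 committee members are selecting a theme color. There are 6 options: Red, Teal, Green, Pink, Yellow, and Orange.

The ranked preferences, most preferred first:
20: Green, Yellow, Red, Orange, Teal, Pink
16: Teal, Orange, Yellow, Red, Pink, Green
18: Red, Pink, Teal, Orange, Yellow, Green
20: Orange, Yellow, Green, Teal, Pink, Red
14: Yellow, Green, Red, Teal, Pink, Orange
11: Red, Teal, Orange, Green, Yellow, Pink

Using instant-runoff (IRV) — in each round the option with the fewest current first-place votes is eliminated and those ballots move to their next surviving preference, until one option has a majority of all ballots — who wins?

Orange

Round 1: Red 29, Teal 16, Green 20, Pink 0, Yellow 14, Orange 20. Pink eliminated.
Round 2: Red 29, Teal 16, Green 20, Yellow 14, Orange 20. Yellow eliminated.
Round 3: Red 29, Teal 16, Green 34, Orange 20. Teal eliminated.
Round 4: Red 29, Green 34, Orange 36. Red eliminated.
Round 5: Green 34, Orange 65. Orange has a majority (≥50).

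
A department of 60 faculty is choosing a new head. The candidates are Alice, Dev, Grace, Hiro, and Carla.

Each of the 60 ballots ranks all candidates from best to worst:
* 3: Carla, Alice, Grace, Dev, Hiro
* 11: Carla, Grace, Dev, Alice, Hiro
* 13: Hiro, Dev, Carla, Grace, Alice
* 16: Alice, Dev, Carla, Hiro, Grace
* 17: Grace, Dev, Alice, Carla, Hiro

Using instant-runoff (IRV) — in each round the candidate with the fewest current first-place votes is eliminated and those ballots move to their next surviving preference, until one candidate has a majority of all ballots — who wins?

Round 1: Alice 16, Dev 0, Grace 17, Hiro 13, Carla 14. Dev eliminated.
Round 2: Alice 16, Grace 17, Hiro 13, Carla 14. Hiro eliminated.
Round 3: Alice 16, Grace 17, Carla 27. Alice eliminated.
Round 4: Grace 17, Carla 43. Carla has a majority (≥31).

Carla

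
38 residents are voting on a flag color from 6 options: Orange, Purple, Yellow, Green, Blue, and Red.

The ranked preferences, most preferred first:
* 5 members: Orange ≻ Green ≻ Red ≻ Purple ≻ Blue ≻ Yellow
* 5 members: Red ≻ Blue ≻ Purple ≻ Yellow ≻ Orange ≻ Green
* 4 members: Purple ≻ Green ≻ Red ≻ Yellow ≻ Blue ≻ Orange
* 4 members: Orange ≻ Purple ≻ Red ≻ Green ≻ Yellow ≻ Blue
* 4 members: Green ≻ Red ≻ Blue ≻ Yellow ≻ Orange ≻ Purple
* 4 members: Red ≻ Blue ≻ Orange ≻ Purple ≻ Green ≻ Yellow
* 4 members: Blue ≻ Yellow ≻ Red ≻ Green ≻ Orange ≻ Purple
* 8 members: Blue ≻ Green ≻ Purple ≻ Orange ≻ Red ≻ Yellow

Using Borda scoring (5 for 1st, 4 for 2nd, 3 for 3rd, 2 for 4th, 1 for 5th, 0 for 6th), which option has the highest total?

Orange: 5×5 + 5×1 + 4×0 + 4×5 + 4×1 + 4×3 + 4×1 + 8×2 = 86
Purple: 5×2 + 5×3 + 4×5 + 4×4 + 4×0 + 4×2 + 4×0 + 8×3 = 93
Yellow: 5×0 + 5×2 + 4×2 + 4×1 + 4×2 + 4×0 + 4×4 + 8×0 = 46
Green: 5×4 + 5×0 + 4×4 + 4×2 + 4×5 + 4×1 + 4×2 + 8×4 = 108
Blue: 5×1 + 5×4 + 4×1 + 4×0 + 4×3 + 4×4 + 4×5 + 8×5 = 117
Red: 5×3 + 5×5 + 4×3 + 4×3 + 4×4 + 4×5 + 4×3 + 8×1 = 120

Red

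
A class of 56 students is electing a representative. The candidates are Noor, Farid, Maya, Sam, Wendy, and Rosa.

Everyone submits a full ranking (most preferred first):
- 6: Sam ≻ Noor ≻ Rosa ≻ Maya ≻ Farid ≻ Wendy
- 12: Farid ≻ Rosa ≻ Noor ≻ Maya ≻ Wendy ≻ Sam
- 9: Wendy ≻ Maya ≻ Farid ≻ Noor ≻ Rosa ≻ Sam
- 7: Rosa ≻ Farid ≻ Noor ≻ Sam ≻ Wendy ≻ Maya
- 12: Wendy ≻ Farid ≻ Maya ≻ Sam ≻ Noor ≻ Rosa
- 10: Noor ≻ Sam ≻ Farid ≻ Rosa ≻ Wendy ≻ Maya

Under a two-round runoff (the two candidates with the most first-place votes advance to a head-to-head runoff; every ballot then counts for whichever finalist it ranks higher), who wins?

Farid

Round 1 first-place votes: Noor 10, Farid 12, Maya 0, Sam 6, Wendy 21, Rosa 7. Wendy and Farid advance.
Runoff: Wendy is ranked above Farid on 21 ballots, Farid above Wendy on 35.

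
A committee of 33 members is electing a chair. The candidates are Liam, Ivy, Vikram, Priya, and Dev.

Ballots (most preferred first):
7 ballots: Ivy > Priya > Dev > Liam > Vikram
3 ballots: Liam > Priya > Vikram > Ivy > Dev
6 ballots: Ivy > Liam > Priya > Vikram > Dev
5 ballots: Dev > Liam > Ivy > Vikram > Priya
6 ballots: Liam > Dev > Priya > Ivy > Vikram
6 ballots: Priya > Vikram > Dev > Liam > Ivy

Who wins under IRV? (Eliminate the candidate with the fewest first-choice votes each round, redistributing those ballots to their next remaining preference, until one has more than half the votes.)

Round 1: Liam 9, Ivy 13, Vikram 0, Priya 6, Dev 5. Vikram eliminated.
Round 2: Liam 9, Ivy 13, Priya 6, Dev 5. Dev eliminated.
Round 3: Liam 14, Ivy 13, Priya 6. Priya eliminated.
Round 4: Liam 20, Ivy 13. Liam has a majority (≥17).

Liam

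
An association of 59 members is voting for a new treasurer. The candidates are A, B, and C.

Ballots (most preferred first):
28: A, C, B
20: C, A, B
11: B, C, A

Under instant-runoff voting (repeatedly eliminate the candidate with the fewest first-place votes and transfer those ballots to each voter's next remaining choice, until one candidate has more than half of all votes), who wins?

C

Round 1: A 28, B 11, C 20. B eliminated.
Round 2: A 28, C 31. C has a majority (≥30).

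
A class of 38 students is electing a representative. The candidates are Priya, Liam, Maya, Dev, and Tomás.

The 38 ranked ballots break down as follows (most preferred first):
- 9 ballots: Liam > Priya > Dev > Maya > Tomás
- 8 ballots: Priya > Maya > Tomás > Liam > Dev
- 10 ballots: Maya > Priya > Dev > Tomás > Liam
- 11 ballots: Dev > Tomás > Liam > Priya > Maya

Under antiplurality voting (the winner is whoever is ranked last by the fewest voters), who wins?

Last-place votes: Priya 0, Liam 10, Maya 11, Dev 8, Tomás 9.

Priya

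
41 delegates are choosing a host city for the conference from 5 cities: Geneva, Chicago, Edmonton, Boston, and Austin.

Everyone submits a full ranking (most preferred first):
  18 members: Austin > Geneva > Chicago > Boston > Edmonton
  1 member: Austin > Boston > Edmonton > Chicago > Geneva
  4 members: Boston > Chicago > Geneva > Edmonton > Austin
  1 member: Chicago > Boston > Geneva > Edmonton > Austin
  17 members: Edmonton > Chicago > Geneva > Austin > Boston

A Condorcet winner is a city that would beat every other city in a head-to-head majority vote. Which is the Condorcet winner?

Chicago vs Geneva: 23–18
Chicago vs Edmonton: 23–18
Chicago vs Boston: 36–5
Chicago vs Austin: 22–19
Chicago beats every other city.

Chicago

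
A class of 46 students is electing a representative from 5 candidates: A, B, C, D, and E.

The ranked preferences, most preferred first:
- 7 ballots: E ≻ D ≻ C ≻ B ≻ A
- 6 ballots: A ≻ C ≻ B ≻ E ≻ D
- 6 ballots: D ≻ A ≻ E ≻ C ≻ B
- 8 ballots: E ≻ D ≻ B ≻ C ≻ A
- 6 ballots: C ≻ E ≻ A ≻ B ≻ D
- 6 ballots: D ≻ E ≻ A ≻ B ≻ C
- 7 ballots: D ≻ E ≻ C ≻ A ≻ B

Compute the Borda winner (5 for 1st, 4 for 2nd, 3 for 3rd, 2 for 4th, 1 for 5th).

E

A: 7×1 + 6×5 + 6×4 + 8×1 + 6×3 + 6×3 + 7×2 = 119
B: 7×2 + 6×3 + 6×1 + 8×3 + 6×2 + 6×2 + 7×1 = 93
C: 7×3 + 6×4 + 6×2 + 8×2 + 6×5 + 6×1 + 7×3 = 130
D: 7×4 + 6×1 + 6×5 + 8×4 + 6×1 + 6×5 + 7×5 = 167
E: 7×5 + 6×2 + 6×3 + 8×5 + 6×4 + 6×4 + 7×4 = 181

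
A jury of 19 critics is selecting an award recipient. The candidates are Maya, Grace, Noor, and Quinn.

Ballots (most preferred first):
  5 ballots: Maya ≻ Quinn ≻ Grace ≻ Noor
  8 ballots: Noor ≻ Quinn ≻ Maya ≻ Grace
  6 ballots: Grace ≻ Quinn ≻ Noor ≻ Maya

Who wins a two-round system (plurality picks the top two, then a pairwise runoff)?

Round 1 first-place votes: Maya 5, Grace 6, Noor 8, Quinn 0. Noor and Grace advance.
Runoff: Noor is ranked above Grace on 8 ballots, Grace above Noor on 11.

Grace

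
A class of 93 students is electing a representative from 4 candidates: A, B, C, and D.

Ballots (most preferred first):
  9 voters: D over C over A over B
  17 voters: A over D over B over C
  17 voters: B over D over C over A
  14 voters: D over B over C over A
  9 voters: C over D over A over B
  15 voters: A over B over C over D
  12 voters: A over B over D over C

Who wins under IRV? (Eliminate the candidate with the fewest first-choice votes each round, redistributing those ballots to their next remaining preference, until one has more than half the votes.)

D

Round 1: A 44, B 17, C 9, D 23. C eliminated.
Round 2: A 44, B 17, D 32. B eliminated.
Round 3: A 44, D 49. D has a majority (≥47).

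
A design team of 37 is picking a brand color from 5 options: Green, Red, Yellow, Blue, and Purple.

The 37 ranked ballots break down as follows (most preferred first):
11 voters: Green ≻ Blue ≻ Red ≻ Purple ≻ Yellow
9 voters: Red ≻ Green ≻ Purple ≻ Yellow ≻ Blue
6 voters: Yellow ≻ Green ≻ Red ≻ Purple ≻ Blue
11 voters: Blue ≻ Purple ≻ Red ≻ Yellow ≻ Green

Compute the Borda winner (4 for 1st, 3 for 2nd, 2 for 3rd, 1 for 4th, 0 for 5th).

Red

Green: 11×4 + 9×3 + 6×3 + 11×0 = 89
Red: 11×2 + 9×4 + 6×2 + 11×2 = 92
Yellow: 11×0 + 9×1 + 6×4 + 11×1 = 44
Blue: 11×3 + 9×0 + 6×0 + 11×4 = 77
Purple: 11×1 + 9×2 + 6×1 + 11×3 = 68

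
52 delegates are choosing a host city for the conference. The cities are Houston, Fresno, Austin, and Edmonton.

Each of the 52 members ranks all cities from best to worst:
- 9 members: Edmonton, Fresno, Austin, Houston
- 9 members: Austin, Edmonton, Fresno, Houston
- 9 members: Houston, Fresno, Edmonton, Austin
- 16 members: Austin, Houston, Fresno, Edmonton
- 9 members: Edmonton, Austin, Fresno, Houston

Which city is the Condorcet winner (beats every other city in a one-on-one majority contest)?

Edmonton vs Houston: 27–25
Edmonton vs Fresno: 27–25
Edmonton vs Austin: 27–25
Edmonton beats every other city.

Edmonton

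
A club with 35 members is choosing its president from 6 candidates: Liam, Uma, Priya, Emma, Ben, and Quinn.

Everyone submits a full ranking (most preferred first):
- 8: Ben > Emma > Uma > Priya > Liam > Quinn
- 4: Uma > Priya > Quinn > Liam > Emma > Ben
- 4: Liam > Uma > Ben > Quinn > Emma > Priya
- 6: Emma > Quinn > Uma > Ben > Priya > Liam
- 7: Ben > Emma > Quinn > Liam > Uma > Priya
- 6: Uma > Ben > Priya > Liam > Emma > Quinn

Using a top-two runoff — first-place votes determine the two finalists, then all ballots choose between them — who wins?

Round 1 first-place votes: Liam 4, Uma 10, Priya 0, Emma 6, Ben 15, Quinn 0. Ben and Uma advance.
Runoff: Ben is ranked above Uma on 15 ballots, Uma above Ben on 20.

Uma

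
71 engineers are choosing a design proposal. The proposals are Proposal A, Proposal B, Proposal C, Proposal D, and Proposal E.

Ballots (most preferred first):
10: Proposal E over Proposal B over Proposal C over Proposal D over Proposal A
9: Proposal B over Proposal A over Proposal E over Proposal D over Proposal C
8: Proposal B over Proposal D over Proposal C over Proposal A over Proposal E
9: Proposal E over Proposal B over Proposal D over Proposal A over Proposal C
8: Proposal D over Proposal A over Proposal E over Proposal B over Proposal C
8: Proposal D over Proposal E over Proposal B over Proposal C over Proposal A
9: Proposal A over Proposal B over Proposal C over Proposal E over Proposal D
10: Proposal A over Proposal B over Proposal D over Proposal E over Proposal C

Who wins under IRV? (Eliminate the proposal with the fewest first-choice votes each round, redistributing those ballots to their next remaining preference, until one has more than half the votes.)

Round 1: Proposal A 19, Proposal B 17, Proposal C 0, Proposal D 16, Proposal E 19. Proposal C eliminated.
Round 2: Proposal A 19, Proposal B 17, Proposal D 16, Proposal E 19. Proposal D eliminated.
Round 3: Proposal A 27, Proposal B 17, Proposal E 27. Proposal B eliminated.
Round 4: Proposal A 44, Proposal E 27. Proposal A has a majority (≥36).

Proposal A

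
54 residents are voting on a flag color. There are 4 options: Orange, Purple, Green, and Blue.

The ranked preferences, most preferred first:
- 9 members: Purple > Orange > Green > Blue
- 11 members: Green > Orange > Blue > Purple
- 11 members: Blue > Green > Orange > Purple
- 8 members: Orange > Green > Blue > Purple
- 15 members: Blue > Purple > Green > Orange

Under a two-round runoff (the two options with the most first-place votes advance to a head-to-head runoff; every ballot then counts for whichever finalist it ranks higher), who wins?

Round 1 first-place votes: Orange 8, Purple 9, Green 11, Blue 26. Blue and Green advance.
Runoff: Blue is ranked above Green on 26 ballots, Green above Blue on 28.

Green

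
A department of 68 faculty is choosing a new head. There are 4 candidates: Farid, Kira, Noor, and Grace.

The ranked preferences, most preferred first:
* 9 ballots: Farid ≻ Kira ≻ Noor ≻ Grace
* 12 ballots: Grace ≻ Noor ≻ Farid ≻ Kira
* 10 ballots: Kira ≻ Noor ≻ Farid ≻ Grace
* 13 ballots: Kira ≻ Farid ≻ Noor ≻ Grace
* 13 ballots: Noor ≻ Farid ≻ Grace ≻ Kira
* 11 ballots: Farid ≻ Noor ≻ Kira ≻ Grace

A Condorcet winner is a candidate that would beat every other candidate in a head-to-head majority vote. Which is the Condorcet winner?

Noor

Noor vs Farid: 35–33
Noor vs Kira: 36–32
Noor vs Grace: 56–12
Noor beats every other candidate.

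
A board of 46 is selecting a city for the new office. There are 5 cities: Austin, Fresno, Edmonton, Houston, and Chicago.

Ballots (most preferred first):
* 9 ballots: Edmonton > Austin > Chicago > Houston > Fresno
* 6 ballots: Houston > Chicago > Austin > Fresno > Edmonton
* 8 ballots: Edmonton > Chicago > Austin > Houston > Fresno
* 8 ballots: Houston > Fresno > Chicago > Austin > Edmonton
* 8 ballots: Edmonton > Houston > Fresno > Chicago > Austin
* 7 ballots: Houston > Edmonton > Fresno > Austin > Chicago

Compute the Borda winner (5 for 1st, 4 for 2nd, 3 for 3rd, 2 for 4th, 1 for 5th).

Austin: 9×4 + 6×3 + 8×3 + 8×2 + 8×1 + 7×2 = 116
Fresno: 9×1 + 6×2 + 8×1 + 8×4 + 8×3 + 7×3 = 106
Edmonton: 9×5 + 6×1 + 8×5 + 8×1 + 8×5 + 7×4 = 167
Houston: 9×2 + 6×5 + 8×2 + 8×5 + 8×4 + 7×5 = 171
Chicago: 9×3 + 6×4 + 8×4 + 8×3 + 8×2 + 7×1 = 130

Houston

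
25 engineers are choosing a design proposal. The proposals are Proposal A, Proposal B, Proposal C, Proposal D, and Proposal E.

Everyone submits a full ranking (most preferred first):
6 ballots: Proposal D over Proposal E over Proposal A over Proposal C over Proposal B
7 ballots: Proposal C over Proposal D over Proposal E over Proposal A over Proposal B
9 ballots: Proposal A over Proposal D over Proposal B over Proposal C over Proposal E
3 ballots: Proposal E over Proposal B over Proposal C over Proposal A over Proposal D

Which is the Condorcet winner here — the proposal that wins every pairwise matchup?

Proposal D

Proposal D vs Proposal A: 13–12
Proposal D vs Proposal B: 22–3
Proposal D vs Proposal C: 15–10
Proposal D vs Proposal E: 22–3
Proposal D beats every other proposal.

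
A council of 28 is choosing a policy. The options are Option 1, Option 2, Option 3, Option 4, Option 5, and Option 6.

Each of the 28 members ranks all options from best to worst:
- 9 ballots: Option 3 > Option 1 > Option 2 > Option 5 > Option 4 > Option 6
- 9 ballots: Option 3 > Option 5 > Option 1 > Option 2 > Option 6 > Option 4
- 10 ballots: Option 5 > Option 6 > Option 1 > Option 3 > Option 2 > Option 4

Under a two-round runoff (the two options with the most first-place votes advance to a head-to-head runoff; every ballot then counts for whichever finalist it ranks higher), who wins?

Option 3

Round 1 first-place votes: Option 1 0, Option 2 0, Option 3 18, Option 4 0, Option 5 10, Option 6 0. Option 3 and Option 5 advance.
Runoff: Option 3 is ranked above Option 5 on 18 ballots, Option 5 above Option 3 on 10.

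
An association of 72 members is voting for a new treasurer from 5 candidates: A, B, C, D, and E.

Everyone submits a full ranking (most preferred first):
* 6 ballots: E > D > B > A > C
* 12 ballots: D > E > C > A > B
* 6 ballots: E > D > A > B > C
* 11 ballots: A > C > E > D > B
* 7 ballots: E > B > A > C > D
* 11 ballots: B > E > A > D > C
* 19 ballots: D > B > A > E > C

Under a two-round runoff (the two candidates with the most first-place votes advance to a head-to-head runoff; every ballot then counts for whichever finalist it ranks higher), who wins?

E

Round 1 first-place votes: A 11, B 11, C 0, D 31, E 19. D and E advance.
Runoff: D is ranked above E on 31 ballots, E above D on 41.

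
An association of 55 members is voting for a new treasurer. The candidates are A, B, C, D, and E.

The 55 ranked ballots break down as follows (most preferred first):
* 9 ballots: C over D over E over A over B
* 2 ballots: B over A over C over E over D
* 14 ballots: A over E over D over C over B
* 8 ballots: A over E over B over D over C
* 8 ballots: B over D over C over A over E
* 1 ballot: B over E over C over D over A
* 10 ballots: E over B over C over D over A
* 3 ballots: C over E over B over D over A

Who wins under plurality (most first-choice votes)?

A

First-place votes: A 22, B 11, C 12, D 0, E 10.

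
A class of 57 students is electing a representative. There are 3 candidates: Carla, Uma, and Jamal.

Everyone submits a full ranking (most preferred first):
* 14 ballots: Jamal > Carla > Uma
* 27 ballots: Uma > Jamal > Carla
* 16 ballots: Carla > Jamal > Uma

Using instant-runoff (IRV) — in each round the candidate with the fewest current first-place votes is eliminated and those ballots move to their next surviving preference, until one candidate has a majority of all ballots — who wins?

Carla

Round 1: Carla 16, Uma 27, Jamal 14. Jamal eliminated.
Round 2: Carla 30, Uma 27. Carla has a majority (≥29).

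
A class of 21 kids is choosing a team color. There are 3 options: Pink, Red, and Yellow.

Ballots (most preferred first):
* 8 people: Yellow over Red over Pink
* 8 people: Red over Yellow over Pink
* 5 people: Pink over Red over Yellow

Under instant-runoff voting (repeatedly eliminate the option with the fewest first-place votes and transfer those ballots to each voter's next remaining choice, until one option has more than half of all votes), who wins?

Red

Round 1: Pink 5, Red 8, Yellow 8. Pink eliminated.
Round 2: Red 13, Yellow 8. Red has a majority (≥11).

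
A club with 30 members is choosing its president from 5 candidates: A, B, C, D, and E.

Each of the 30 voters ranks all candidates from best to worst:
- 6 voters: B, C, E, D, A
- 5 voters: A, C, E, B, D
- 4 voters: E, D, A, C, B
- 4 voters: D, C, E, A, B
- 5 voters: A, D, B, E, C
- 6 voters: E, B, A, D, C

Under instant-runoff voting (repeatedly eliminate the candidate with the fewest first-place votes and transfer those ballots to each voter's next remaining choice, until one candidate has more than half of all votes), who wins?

Round 1: A 10, B 6, C 0, D 4, E 10. C eliminated.
Round 2: A 10, B 6, D 4, E 10. D eliminated.
Round 3: A 10, B 6, E 14. B eliminated.
Round 4: A 10, E 20. E has a majority (≥16).

E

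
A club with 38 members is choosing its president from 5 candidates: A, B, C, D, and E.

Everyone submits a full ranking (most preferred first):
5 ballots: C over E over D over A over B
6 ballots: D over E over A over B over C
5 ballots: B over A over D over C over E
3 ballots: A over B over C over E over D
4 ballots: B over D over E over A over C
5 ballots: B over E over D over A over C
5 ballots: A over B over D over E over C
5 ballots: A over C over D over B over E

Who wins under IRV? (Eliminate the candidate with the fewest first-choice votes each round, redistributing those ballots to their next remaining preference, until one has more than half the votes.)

A

Round 1: A 13, B 14, C 5, D 6, E 0. E eliminated.
Round 2: A 13, B 14, C 5, D 6. C eliminated.
Round 3: A 13, B 14, D 11. D eliminated.
Round 4: A 24, B 14. A has a majority (≥20).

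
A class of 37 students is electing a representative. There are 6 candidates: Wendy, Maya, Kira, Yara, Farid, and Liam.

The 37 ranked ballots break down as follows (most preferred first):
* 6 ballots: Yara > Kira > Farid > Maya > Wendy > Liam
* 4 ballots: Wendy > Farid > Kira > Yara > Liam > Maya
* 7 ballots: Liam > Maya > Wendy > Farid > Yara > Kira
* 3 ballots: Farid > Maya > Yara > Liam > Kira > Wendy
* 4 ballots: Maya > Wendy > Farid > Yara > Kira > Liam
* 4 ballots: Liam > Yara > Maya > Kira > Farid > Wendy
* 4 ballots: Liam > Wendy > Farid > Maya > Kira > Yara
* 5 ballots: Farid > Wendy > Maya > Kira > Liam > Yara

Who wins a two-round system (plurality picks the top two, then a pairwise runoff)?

Farid

Round 1 first-place votes: Wendy 4, Maya 4, Kira 0, Yara 6, Farid 8, Liam 15. Liam and Farid advance.
Runoff: Liam is ranked above Farid on 15 ballots, Farid above Liam on 22.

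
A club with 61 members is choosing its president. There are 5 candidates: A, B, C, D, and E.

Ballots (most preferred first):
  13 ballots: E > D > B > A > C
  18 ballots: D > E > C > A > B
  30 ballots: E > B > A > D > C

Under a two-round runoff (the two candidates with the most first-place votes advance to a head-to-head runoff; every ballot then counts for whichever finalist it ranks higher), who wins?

Round 1 first-place votes: A 0, B 0, C 0, D 18, E 43. E and D advance.
Runoff: E is ranked above D on 43 ballots, D above E on 18.

E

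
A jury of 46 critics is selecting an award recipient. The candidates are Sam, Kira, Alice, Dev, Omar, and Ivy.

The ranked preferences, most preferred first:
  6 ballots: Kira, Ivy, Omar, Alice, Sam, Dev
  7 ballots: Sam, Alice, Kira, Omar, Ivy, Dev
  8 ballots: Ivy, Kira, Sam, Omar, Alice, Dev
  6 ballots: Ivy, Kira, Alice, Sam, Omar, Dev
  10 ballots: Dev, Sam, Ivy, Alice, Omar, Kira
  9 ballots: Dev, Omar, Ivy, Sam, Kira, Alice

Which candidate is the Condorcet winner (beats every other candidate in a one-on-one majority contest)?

Ivy vs Sam: 29–17
Ivy vs Kira: 33–13
Ivy vs Alice: 39–7
Ivy vs Dev: 27–19
Ivy vs Omar: 30–16
Ivy beats every other candidate.

Ivy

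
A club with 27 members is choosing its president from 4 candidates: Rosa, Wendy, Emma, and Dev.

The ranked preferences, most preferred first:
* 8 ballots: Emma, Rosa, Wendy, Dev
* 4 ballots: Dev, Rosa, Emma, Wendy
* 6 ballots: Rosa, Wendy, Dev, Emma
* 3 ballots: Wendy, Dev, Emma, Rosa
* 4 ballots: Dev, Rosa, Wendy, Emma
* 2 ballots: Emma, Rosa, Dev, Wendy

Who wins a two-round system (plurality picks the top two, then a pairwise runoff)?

Dev

Round 1 first-place votes: Rosa 6, Wendy 3, Emma 10, Dev 8. Emma and Dev advance.
Runoff: Emma is ranked above Dev on 10 ballots, Dev above Emma on 17.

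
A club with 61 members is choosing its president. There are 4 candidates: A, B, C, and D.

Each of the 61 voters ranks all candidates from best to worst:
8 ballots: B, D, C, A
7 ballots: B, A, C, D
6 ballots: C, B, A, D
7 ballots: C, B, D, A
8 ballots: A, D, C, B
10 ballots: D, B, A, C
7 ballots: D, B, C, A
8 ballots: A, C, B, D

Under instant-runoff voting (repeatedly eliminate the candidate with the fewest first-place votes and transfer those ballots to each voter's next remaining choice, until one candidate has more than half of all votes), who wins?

Round 1: A 16, B 15, C 13, D 17. C eliminated.
Round 2: A 16, B 28, D 17. A eliminated.
Round 3: B 36, D 25. B has a majority (≥31).

B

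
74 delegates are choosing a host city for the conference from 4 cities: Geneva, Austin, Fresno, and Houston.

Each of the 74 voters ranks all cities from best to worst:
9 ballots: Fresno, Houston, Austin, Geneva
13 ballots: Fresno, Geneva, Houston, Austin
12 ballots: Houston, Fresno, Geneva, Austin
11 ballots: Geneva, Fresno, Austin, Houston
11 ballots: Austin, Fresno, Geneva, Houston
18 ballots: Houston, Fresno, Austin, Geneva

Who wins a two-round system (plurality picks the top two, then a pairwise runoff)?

Fresno

Round 1 first-place votes: Geneva 11, Austin 11, Fresno 22, Houston 30. Houston and Fresno advance.
Runoff: Houston is ranked above Fresno on 30 ballots, Fresno above Houston on 44.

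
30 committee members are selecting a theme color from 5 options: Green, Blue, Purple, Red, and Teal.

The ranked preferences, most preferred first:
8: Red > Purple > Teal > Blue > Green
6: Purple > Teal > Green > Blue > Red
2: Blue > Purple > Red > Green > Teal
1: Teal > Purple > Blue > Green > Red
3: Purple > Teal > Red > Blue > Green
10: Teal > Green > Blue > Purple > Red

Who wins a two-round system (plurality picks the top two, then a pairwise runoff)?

Round 1 first-place votes: Green 0, Blue 2, Purple 9, Red 8, Teal 11. Teal and Purple advance.
Runoff: Teal is ranked above Purple on 11 ballots, Purple above Teal on 19.

Purple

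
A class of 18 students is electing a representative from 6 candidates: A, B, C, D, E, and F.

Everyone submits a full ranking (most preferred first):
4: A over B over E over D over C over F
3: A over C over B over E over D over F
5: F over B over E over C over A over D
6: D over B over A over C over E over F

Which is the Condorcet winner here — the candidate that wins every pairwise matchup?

B vs A: 11–7
B vs C: 15–3
B vs D: 12–6
B vs E: 18–0
B vs F: 13–5
B beats every other candidate.

B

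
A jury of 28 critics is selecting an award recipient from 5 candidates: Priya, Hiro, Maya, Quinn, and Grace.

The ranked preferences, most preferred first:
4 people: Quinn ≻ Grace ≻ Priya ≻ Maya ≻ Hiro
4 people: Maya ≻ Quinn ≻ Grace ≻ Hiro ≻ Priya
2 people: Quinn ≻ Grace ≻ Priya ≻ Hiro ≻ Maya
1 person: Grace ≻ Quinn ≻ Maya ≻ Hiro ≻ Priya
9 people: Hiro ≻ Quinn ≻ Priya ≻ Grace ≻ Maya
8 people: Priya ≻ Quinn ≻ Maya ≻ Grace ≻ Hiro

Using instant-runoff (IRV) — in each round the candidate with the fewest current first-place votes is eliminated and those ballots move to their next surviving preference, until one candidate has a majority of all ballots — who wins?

Round 1: Priya 8, Hiro 9, Maya 4, Quinn 6, Grace 1. Grace eliminated.
Round 2: Priya 8, Hiro 9, Maya 4, Quinn 7. Maya eliminated.
Round 3: Priya 8, Hiro 9, Quinn 11. Priya eliminated.
Round 4: Hiro 9, Quinn 19. Quinn has a majority (≥15).

Quinn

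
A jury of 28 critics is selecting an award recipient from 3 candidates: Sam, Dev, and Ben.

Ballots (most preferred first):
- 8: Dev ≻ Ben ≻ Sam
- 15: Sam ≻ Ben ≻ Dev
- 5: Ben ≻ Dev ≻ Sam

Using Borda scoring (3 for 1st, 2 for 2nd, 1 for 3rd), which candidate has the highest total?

Sam: 8×1 + 15×3 + 5×1 = 58
Dev: 8×3 + 15×1 + 5×2 = 49
Ben: 8×2 + 15×2 + 5×3 = 61

Ben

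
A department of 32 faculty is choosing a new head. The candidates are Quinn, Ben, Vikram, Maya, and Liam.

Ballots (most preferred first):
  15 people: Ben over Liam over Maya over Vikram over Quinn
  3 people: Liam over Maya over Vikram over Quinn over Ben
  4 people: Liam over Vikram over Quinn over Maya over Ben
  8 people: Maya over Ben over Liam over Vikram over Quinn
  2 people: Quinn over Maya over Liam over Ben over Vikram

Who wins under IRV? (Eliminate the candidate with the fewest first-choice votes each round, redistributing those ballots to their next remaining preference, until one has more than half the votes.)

Maya

Round 1: Quinn 2, Ben 15, Vikram 0, Maya 8, Liam 7. Vikram eliminated.
Round 2: Quinn 2, Ben 15, Maya 8, Liam 7. Quinn eliminated.
Round 3: Ben 15, Maya 10, Liam 7. Liam eliminated.
Round 4: Ben 15, Maya 17. Maya has a majority (≥17).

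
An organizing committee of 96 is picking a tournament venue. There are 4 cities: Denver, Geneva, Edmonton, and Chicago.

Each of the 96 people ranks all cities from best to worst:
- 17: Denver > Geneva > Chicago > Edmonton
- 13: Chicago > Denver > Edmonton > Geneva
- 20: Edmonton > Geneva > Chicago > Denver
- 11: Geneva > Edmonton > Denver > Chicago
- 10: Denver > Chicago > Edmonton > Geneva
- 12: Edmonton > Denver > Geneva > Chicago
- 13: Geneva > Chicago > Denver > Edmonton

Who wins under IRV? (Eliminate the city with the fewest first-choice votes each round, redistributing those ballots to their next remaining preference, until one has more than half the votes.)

Round 1: Denver 27, Geneva 24, Edmonton 32, Chicago 13. Chicago eliminated.
Round 2: Denver 40, Geneva 24, Edmonton 32. Geneva eliminated.
Round 3: Denver 53, Edmonton 43. Denver has a majority (≥49).

Denver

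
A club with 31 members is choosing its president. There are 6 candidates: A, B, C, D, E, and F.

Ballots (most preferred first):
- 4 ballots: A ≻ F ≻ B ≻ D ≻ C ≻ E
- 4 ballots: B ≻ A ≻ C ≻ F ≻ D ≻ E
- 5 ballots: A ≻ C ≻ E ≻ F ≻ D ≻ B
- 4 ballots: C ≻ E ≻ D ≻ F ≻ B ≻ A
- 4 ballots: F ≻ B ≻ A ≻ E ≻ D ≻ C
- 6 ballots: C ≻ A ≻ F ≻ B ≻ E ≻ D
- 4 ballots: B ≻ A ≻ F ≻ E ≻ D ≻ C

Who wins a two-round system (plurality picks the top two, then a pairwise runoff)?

A

Round 1 first-place votes: A 9, B 8, C 10, D 0, E 0, F 4. C and A advance.
Runoff: C is ranked above A on 10 ballots, A above C on 21.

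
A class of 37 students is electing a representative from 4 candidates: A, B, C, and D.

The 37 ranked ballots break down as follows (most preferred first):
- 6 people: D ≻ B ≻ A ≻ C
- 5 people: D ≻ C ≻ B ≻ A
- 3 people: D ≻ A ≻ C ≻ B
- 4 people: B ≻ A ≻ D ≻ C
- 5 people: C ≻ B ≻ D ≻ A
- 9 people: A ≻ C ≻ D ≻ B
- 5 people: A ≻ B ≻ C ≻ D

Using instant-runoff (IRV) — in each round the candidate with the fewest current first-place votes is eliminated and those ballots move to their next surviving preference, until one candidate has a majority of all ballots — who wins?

D

Round 1: A 14, B 4, C 5, D 14. B eliminated.
Round 2: A 18, C 5, D 14. C eliminated.
Round 3: A 18, D 19. D has a majority (≥19).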